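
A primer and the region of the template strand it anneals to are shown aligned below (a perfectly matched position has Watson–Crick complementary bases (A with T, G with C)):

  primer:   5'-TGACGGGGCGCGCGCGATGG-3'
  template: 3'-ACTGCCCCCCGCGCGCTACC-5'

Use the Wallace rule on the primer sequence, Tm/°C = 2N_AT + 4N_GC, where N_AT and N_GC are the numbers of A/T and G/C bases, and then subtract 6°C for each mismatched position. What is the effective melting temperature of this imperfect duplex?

66°C

Primer base counts: A=2, T=2, G=11, C=5 → A+T=4, G+C=16
Perfect-match Tm = 2(4) + 4(16) = 8 + 64 = 72°C
Mismatches (positions where the bases are not complementary): 1 (at position 9)
Effective Tm = 72 − 1×6 = 72 − 6 = 66°C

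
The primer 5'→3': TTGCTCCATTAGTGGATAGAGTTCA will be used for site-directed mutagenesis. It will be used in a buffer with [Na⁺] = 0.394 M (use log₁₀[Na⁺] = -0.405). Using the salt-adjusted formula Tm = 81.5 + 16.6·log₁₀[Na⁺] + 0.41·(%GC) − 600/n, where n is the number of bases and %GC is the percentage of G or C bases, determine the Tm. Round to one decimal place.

67.2°C

Length n = 25. Base counts: G=6, A=6, T=9, C=4
G+C = 10, so %GC = 10/25 × 100 = 40%
Salt term: 16.6 × (-0.405) = -6.723
GC term: 0.41 × 40 = 16.4; length term: −600/25 = −24
Tm = 81.5 + (-6.723) + 16.4 − 24 = 67.177 → 67.2°C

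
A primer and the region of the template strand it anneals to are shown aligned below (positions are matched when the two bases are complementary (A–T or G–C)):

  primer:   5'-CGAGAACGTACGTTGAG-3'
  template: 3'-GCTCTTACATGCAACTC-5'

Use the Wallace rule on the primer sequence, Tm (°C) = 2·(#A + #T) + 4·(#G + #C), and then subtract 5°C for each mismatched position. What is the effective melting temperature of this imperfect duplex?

47°C

Primer base counts: A=5, T=3, G=6, C=3 → A+T=8, G+C=9
Perfect-match Tm = 2(8) + 4(9) = 16 + 36 = 52°C
Mismatches (positions where the bases are not complementary): 1 (at position 7)
Effective Tm = 52 − 1×5 = 52 − 5 = 47°C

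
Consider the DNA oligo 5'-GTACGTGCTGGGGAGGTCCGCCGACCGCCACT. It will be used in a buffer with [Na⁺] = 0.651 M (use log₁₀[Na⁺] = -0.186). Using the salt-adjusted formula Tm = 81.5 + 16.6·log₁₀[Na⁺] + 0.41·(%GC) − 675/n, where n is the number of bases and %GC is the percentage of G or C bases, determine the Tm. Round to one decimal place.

86.8°C

Length n = 32. Base counts: A=4, T=5, C=11, G=12
G+C = 23, so %GC = 23/32 × 100 = 71.875%
Salt term: 16.6 × (-0.186) = -3.088
GC term: 0.41 × 71.875 = 29.469; length term: −675/32 = −21.094
Tm = 81.5 + (-3.088) + 29.469 − 21.094 = 86.787 → 86.8°C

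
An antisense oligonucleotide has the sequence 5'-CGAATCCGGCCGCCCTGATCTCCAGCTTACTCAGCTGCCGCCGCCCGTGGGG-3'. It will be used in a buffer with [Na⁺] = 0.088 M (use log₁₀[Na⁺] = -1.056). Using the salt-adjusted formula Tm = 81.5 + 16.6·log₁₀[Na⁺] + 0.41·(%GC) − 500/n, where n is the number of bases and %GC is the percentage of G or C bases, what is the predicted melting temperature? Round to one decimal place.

Length n = 52. Base counts: T=9, C=22, A=6, G=15
G+C = 37, so %GC = 37/52 × 100 = 71.154%
Salt term: 16.6 × (-1.056) = -17.53
GC term: 0.41 × 71.154 = 29.173; length term: −500/52 = −9.615
Tm = 81.5 + (-17.53) + 29.173 − 9.615 = 83.528 → 83.5°C

83.5°C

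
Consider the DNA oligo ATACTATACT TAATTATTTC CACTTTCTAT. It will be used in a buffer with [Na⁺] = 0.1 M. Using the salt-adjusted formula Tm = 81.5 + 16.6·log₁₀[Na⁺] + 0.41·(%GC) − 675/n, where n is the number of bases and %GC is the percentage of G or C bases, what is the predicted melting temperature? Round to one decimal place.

Length n = 30. Counting bases: T=15, C=6, G=0, A=9
G+C = 6, so %GC = 6/30 × 100 = 20%
Salt term: 16.6 × (-1) = -16.6
GC term: 0.41 × 20 = 8.2; length term: −675/30 = −22.5
Tm = 81.5 + (-16.6) + 8.2 − 22.5 = 50.6 → 50.6°C

50.6°C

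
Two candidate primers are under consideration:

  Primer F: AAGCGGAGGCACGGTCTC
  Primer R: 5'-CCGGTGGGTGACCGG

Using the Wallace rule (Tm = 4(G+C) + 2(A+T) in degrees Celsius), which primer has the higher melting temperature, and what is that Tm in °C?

Primer F, 60°C

Primer F: A+T=6, G+C=12 → Tm = 2(6)+4(12) = 60°C
Primer R: A+T=3, G+C=12 → Tm = 2(3)+4(12) = 54°C
60°C vs 54°C → primer F is higher.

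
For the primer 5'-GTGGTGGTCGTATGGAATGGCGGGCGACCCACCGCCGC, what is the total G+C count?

27

Base counts: C=11, A=5, G=16, T=6
G+C = 16 + 11 = 27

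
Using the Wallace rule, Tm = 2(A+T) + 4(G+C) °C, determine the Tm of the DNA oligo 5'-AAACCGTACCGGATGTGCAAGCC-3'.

72°C

Counting bases: T=3, A=7, G=6, C=7
So N_AT = 10 and N_GC = 13.
Tm = 2×10 + 4×13 = 72°C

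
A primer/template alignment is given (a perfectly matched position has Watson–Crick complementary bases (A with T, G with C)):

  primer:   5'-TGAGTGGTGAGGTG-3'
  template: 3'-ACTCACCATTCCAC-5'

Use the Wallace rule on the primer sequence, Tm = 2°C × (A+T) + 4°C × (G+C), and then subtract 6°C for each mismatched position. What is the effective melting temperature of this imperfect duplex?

38°C

Primer base counts: A=2, T=4, G=8, C=0 → A+T=6, G+C=8
Perfect-match Tm = 2(6) + 4(8) = 12 + 32 = 44°C
Mismatches (positions where the bases are not complementary): 1 (at position 9)
Effective Tm = 44 − 1×6 = 44 − 6 = 38°C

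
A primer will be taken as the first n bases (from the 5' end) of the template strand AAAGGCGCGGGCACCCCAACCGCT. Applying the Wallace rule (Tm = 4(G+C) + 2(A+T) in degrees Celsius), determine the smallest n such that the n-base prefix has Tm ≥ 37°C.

n = 11

First 10 bases: AAAGGCGCGG → Tm = 34°C (< 37°C)
First 11 bases: AAAGGCGCGGG → Tm = 38°C (≥ 37°C)
Since every base adds ≥2°C, Tm only increases with n, so the threshold is first crossed at n = 11.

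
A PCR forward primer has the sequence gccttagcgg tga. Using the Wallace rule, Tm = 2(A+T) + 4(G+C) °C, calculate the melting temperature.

42°C

Scanning the sequence gives G=5, T=3, A=2, C=3.
So N_AT = 5 and N_GC = 8.
Tm = 4·8 + 2·5 = 32 + 10 = 42°C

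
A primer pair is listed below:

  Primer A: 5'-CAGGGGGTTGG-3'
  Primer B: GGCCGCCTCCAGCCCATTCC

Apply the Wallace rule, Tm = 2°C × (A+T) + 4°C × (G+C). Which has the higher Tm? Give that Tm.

Primer B, 70°C

Primer A: A+T=3, G+C=8 → Tm = 2(3)+4(8) = 38°C
Primer B: A+T=5, G+C=15 → Tm = 2(5)+4(15) = 70°C
38°C vs 70°C → primer B is higher.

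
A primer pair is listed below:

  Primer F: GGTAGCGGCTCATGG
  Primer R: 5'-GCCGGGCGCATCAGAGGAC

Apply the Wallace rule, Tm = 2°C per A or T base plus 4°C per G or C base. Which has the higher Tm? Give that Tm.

Primer R, 66°C

Primer F: A+T=5, G+C=10 → Tm = 2(5)+4(10) = 50°C
Primer R: A+T=5, G+C=14 → Tm = 2(5)+4(14) = 66°C
50°C vs 66°C → primer R is higher.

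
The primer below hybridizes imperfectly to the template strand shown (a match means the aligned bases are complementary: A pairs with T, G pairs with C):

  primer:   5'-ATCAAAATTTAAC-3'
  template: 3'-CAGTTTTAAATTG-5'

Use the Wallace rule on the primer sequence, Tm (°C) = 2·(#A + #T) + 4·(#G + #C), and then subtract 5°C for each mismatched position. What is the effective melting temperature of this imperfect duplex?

Primer base counts: A=7, T=4, G=0, C=2 → A+T=11, G+C=2
Perfect-match Tm = 2(11) + 4(2) = 22 + 8 = 30°C
Mismatches (positions where the bases are not complementary): 1 (at position 1)
Effective Tm = 30 − 1×5 = 30 − 5 = 25°C

25°C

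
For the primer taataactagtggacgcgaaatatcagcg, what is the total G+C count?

Scanning the sequence gives C=5, G=7, T=6, A=11.
Total G or C: 7 + 5 = 12

12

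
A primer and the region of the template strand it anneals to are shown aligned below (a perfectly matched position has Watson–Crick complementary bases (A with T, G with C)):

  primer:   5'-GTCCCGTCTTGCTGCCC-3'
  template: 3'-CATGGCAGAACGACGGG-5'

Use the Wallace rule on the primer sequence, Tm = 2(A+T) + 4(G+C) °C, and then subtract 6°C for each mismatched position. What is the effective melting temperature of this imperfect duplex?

52°C

Primer base counts: A=0, T=5, G=4, C=8 → A+T=5, G+C=12
Perfect-match Tm = 2(5) + 4(12) = 10 + 48 = 58°C
Mismatches (positions where the bases are not complementary): 1 (at position 3)
Effective Tm = 58 − 1×6 = 58 − 6 = 52°C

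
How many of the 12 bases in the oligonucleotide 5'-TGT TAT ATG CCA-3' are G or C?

Scanning the sequence gives C=2, A=3, T=5, G=2.
G+C = 2 + 2 = 4

4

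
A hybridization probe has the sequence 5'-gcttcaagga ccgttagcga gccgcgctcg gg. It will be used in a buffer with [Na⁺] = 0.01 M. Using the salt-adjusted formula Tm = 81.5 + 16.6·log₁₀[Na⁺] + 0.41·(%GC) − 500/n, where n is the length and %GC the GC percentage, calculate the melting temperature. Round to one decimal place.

60.9°C

Length n = 32. Scanning the sequence gives A=5, C=10, T=5, G=12.
G+C = 22, so %GC = 22/32 × 100 = 68.75%
Salt term: 16.6 × (-2) = -33.2
GC term: 0.41 × 68.75 = 28.188; length term: −500/32 = −15.625
Tm = 81.5 + (-33.2) + 28.188 − 15.625 = 60.863 → 60.9°C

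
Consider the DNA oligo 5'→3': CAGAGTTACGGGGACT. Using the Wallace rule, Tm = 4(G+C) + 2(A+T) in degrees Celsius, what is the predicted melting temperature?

50°C

Base counts: C=3, G=6, T=3, A=4
So N_AT = 7 and N_GC = 9.
Tm = 2×7 + 4×9 = 50°C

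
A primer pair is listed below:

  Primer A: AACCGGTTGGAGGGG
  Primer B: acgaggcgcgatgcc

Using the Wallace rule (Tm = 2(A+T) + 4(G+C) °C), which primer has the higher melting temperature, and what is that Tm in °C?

Primer B, 52°C

Primer A: A+T=5, G+C=10 → Tm = 2(5)+4(10) = 50°C
Primer B: A+T=4, G+C=11 → Tm = 2(4)+4(11) = 52°C
50°C vs 52°C → primer B is higher.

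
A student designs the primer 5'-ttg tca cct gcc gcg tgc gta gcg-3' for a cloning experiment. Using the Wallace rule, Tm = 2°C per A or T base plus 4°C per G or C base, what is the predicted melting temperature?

G=8, A=2, C=8, T=6
AT pairs contribute 8, GC pairs contribute 16.
Tm = 4·16 + 2·8 = 64 + 16 = 80°C

80°C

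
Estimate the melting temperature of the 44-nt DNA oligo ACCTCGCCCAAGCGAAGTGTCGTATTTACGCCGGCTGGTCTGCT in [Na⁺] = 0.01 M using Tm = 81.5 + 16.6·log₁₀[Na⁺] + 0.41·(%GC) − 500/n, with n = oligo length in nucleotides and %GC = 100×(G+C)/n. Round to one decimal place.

61.2°C

Length n = 44. Scanning the sequence gives A=7, G=12, T=11, C=14.
G+C = 26, so %GC = 26/44 × 100 = 59.091%
Salt term: 16.6 × (-2) = -33.2
GC term: 0.41 × 59.091 = 24.227; length term: −500/44 = −11.364
Tm = 81.5 + (-33.2) + 24.227 − 11.364 = 61.163 → 61.2°C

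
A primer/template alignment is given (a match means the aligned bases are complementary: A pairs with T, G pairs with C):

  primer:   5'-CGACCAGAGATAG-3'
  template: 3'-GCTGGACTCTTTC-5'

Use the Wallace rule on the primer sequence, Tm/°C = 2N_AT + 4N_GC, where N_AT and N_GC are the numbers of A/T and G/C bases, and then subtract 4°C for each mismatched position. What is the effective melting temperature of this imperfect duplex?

32°C

Primer base counts: A=5, T=1, G=4, C=3 → A+T=6, G+C=7
Perfect-match Tm = 2(6) + 4(7) = 12 + 28 = 40°C
Mismatches (positions where the bases are not complementary): 2 (at positions 6, 11)
Effective Tm = 40 − 2×4 = 40 − 8 = 32°C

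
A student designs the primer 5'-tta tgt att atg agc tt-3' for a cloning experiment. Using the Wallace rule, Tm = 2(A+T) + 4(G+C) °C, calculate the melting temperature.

42°C

T=9, G=3, C=1, A=4
AT pairs contribute 13, GC pairs contribute 4.
Tm = 4·4 + 2·13 = 16 + 26 = 42°C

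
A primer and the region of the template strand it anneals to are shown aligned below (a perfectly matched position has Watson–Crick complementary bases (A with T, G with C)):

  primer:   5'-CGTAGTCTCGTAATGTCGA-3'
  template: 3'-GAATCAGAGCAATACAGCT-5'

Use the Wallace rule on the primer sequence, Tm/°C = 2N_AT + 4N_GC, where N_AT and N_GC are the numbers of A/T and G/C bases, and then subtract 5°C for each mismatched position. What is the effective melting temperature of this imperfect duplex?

46°C

Primer base counts: A=4, T=6, G=5, C=4 → A+T=10, G+C=9
Perfect-match Tm = 2(10) + 4(9) = 20 + 36 = 56°C
Mismatches (positions where the bases are not complementary): 2 (at positions 2, 12)
Effective Tm = 56 − 2×5 = 56 − 10 = 46°C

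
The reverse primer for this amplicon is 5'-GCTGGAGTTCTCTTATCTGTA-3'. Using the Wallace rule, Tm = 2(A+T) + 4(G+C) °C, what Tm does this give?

60°C

Base counts: T=9, G=5, A=3, C=4
AT pairs contribute 12, GC pairs contribute 9.
Tm = 2(12) + 4(9) = 24 + 36 = 60°C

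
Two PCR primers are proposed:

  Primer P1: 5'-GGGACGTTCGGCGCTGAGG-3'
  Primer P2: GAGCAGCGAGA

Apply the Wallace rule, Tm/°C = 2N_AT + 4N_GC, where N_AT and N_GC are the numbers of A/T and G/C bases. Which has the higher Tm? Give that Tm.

Primer P1, 66°C

Primer P1: A+T=5, G+C=14 → Tm = 2(5)+4(14) = 66°C
Primer P2: A+T=4, G+C=7 → Tm = 2(4)+4(7) = 36°C
66°C vs 36°C → primer P1 is higher.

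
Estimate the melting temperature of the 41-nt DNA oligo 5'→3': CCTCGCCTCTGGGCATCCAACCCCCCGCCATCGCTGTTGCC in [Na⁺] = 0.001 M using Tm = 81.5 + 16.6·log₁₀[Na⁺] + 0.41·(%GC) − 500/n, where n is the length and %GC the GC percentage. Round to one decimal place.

Length n = 41. Counting bases: G=8, C=21, T=8, A=4
G+C = 29, so %GC = 29/41 × 100 = 70.732%
Salt term: 16.6 × (-3) = -49.8
GC term: 0.41 × 70.732 = 29; length term: −500/41 = −12.195
Tm = 81.5 + (-49.8) + 29 − 12.195 = 48.505 → 48.5°C

48.5°C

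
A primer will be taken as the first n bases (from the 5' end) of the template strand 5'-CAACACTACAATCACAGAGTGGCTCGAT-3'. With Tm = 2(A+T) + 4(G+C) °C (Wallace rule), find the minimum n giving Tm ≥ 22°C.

n = 8

First 7 bases: CAACACT → Tm = 20°C (< 22°C)
First 8 bases: CAACACTA → Tm = 22°C (≥ 22°C)
Since every base adds ≥2°C, Tm only increases with n, so the threshold is first crossed at n = 8.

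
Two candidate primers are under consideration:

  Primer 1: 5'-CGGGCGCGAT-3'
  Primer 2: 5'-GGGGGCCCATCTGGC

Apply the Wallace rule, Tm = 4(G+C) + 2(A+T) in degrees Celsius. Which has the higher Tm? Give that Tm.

Primer 2, 54°C

Primer 1: A+T=2, G+C=8 → Tm = 2(2)+4(8) = 36°C
Primer 2: A+T=3, G+C=12 → Tm = 2(3)+4(12) = 54°C
36°C vs 54°C → primer 2 is higher.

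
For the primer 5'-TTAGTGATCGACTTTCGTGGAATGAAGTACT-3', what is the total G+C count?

12

Counting bases: A=8, T=11, G=8, C=4
G+C = 8 + 4 = 12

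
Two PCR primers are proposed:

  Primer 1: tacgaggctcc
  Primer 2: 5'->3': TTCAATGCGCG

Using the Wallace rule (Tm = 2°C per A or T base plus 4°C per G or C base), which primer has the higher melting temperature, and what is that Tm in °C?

Primer 1, 36°C

Primer 1: A+T=4, G+C=7 → Tm = 2(4)+4(7) = 36°C
Primer 2: A+T=5, G+C=6 → Tm = 2(5)+4(6) = 34°C
36°C vs 34°C → primer 1 is higher.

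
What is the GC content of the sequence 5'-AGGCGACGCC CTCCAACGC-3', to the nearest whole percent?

Base counts: C=9, A=4, G=5, T=1
G+C = 5 + 9 = 14 out of 19 bases
%GC = 14/19 × 100 = 73.68% ≈ 74%

74%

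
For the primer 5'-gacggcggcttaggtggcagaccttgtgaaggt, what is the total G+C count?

20

Counting bases: C=6, G=14, A=6, T=7
G+C = 14 + 6 = 20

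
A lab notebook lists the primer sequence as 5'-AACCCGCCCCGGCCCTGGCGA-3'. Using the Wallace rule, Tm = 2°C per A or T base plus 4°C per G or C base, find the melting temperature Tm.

A=3, T=1, C=11, G=6
A+T = 4, G+C = 17
Tm = 2×4 + 4×17 = 76°C

76°C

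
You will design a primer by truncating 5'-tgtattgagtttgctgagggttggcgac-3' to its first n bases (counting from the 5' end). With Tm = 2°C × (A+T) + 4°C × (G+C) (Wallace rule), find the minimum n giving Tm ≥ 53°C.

n = 19

First 18 bases: TGTATTGAGTTTGCTGAG → Tm = 50°C (< 53°C)
First 19 bases: TGTATTGAGTTTGCTGAGG → Tm = 54°C (≥ 53°C)
Each additional base adds 2°C (A/T) or 4°C (G/C), so Tm is non-decreasing in n; n = 19 is the first length to reach 53°C.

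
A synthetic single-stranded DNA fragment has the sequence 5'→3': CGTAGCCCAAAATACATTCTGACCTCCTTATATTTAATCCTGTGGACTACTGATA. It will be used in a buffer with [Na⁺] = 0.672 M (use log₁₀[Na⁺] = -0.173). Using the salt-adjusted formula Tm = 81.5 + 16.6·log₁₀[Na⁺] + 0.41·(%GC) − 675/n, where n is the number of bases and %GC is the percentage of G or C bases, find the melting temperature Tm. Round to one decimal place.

82.0°C

Length n = 55. A=16, C=14, T=18, G=7
G+C = 21, so %GC = 21/55 × 100 = 38.182%
Salt term: 16.6 × (-0.173) = -2.872
GC term: 0.41 × 38.182 = 15.655; length term: −675/55 = −12.273
Tm = 81.5 + (-2.872) + 15.655 − 12.273 = 82.01 → 82.0°C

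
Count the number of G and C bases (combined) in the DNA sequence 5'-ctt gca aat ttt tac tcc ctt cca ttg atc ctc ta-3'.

13

Base counts: A=7, C=11, T=15, G=2
Total G or C: 2 + 11 = 13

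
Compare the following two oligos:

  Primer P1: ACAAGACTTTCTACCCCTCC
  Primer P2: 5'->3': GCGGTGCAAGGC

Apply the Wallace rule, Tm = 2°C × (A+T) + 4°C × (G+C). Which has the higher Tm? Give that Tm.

Primer P1: A+T=10, G+C=10 → Tm = 2(10)+4(10) = 60°C
Primer P2: A+T=3, G+C=9 → Tm = 2(3)+4(9) = 42°C
60°C vs 42°C → primer P1 is higher.

Primer P1, 60°C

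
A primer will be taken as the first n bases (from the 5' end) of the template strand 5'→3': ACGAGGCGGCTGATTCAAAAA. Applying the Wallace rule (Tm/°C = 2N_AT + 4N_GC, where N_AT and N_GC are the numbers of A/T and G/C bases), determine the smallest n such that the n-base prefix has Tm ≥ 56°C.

n = 18

First 17 bases: ACGAGGCGGCTGATTCA → Tm = 54°C (< 56°C)
First 18 bases: ACGAGGCGGCTGATTCAA → Tm = 56°C (≥ 56°C)
Each additional base adds 2°C (A/T) or 4°C (G/C), so Tm is non-decreasing in n; n = 18 is the first length to reach 56°C.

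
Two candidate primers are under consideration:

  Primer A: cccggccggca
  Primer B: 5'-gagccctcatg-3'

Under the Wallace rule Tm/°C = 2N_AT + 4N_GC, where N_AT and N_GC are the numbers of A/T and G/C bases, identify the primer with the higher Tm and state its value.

Primer A, 42°C

Primer A: A+T=1, G+C=10 → Tm = 2(1)+4(10) = 42°C
Primer B: A+T=4, G+C=7 → Tm = 2(4)+4(7) = 36°C
42°C vs 36°C → primer A is higher.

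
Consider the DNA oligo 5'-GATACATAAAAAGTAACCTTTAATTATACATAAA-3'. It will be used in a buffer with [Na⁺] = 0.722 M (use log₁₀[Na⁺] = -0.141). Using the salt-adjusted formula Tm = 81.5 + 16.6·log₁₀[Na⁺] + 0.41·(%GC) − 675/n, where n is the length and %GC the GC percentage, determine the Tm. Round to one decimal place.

66.5°C

Length n = 34. T=10, G=2, C=4, A=18
G+C = 6, so %GC = 6/34 × 100 = 17.647%
Salt term: 16.6 × (-0.141) = -2.341
GC term: 0.41 × 17.647 = 7.235; length term: −675/34 = −19.853
Tm = 81.5 + (-2.341) + 7.235 − 19.853 = 66.541 → 66.5°C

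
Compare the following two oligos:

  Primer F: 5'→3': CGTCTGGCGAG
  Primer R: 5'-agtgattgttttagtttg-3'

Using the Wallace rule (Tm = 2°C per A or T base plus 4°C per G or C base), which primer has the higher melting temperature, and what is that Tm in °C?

Primer R, 46°C

Primer F: A+T=3, G+C=8 → Tm = 2(3)+4(8) = 38°C
Primer R: A+T=13, G+C=5 → Tm = 2(13)+4(5) = 46°C
38°C vs 46°C → primer R is higher.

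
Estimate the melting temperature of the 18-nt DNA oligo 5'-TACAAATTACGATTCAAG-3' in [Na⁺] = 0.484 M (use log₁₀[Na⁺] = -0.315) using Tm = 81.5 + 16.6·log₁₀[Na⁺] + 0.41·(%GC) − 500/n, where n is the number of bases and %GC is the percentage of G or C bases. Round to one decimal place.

59.9°C

Length n = 18. Counting bases: A=8, C=3, G=2, T=5
G+C = 5, so %GC = 5/18 × 100 = 27.778%
Salt term: 16.6 × (-0.315) = -5.229
GC term: 0.41 × 27.778 = 11.389; length term: −500/18 = −27.778
Tm = 81.5 + (-5.229) + 11.389 − 27.778 = 59.882 → 59.9°C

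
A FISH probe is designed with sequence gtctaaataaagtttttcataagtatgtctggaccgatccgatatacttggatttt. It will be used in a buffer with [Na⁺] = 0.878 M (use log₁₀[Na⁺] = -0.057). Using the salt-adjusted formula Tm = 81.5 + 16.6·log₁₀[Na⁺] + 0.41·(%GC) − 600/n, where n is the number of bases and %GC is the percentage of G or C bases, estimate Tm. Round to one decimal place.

Length n = 56. Scanning the sequence gives T=22, A=16, G=10, C=8.
G+C = 18, so %GC = 18/56 × 100 = 32.143%
Salt term: 16.6 × (-0.057) = -0.946
GC term: 0.41 × 32.143 = 13.179; length term: −600/56 = −10.714
Tm = 81.5 + (-0.946) + 13.179 − 10.714 = 83.019 → 83.0°C

83.0°C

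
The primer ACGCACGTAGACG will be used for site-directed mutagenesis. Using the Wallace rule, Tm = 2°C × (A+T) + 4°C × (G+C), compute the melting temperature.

42°C

Scanning the sequence gives G=4, C=4, T=1, A=4.
So N_AT = 5 and N_GC = 8.
Tm = 2×5 + 4×8 = 42°C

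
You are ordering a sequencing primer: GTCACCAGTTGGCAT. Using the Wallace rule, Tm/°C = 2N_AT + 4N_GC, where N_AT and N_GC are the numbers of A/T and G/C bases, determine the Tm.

Base counts: A=3, G=4, T=4, C=4
AT pairs contribute 7, GC pairs contribute 8.
Tm = 2(7) + 4(8) = 14 + 32 = 46°C

46°C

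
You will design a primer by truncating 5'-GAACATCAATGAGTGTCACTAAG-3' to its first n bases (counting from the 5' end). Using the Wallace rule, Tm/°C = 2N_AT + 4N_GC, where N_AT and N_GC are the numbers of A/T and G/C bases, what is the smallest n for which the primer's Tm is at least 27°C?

n = 11

First 10 bases: GAACATCAAT → Tm = 26°C (< 27°C)
First 11 bases: GAACATCAATG → Tm = 30°C (≥ 27°C)
Since every base adds ≥2°C, Tm only increases with n, so the threshold is first crossed at n = 11.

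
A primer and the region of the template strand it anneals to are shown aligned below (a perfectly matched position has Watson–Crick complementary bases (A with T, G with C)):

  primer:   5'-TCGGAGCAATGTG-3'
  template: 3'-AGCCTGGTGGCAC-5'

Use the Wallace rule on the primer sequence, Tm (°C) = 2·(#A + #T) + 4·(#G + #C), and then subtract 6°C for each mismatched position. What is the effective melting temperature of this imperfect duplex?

Primer base counts: A=3, T=3, G=5, C=2 → A+T=6, G+C=7
Perfect-match Tm = 2(6) + 4(7) = 12 + 28 = 40°C
Mismatches (positions where the bases are not complementary): 3 (at positions 6, 9, 10)
Effective Tm = 40 − 3×6 = 40 − 18 = 22°C

22°C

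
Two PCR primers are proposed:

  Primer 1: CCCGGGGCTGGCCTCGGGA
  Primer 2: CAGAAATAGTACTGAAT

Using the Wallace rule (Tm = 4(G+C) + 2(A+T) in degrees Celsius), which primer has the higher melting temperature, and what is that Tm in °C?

Primer 1: A+T=3, G+C=16 → Tm = 2(3)+4(16) = 70°C
Primer 2: A+T=12, G+C=5 → Tm = 2(12)+4(5) = 44°C
70°C vs 44°C → primer 1 is higher.

Primer 1, 70°C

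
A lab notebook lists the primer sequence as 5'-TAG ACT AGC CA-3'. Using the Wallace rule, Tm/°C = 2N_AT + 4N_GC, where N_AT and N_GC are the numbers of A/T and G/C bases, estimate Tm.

32°C

Scanning the sequence gives A=4, C=3, T=2, G=2.
So N_AT = 6 and N_GC = 5.
Tm = 2(6) + 4(5) = 12 + 20 = 32°C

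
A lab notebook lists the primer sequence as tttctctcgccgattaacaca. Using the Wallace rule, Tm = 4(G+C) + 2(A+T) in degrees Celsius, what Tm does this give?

60°C

Base counts: T=7, C=7, G=2, A=5
A+T = 12, G+C = 9
Tm = 4·9 + 2·12 = 36 + 24 = 60°C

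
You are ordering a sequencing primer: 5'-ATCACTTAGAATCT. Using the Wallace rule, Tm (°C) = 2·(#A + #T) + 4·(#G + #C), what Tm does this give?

36°C

T=5, C=3, G=1, A=5
A+T = 10, G+C = 4
Tm = 4·4 + 2·10 = 16 + 20 = 36°C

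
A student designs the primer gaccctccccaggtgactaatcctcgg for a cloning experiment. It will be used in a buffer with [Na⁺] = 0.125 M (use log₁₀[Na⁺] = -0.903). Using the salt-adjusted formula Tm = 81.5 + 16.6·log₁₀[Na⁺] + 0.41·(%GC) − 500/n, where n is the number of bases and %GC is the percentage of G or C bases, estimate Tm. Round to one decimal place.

73.8°C

Length n = 27. C=11, A=5, T=5, G=6
G+C = 17, so %GC = 17/27 × 100 = 62.963%
Salt term: 16.6 × (-0.903) = -14.99
GC term: 0.41 × 62.963 = 25.815; length term: −500/27 = −18.519
Tm = 81.5 + (-14.99) + 25.815 − 18.519 = 73.806 → 73.8°C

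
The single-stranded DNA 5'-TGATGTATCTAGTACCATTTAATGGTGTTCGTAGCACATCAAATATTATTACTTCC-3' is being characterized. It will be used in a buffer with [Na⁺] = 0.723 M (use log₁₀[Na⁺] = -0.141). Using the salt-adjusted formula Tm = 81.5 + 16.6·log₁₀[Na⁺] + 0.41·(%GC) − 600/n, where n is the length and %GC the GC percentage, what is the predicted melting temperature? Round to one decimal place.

Length n = 56. Base counts: G=8, C=10, T=22, A=16
G+C = 18, so %GC = 18/56 × 100 = 32.143%
Salt term: 16.6 × (-0.141) = -2.341
GC term: 0.41 × 32.143 = 13.179; length term: −600/56 = −10.714
Tm = 81.5 + (-2.341) + 13.179 − 10.714 = 81.624 → 81.6°C

81.6°C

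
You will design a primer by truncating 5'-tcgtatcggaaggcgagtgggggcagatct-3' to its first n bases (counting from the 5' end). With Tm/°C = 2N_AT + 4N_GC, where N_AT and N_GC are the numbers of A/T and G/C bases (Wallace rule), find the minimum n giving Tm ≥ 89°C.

First 27 bases: TCGTATCGGAAGGCGAGTGGGGGCAGA → Tm = 88°C (< 89°C)
First 28 bases: TCGTATCGGAAGGCGAGTGGGGGCAGAT → Tm = 90°C (≥ 89°C)
Each additional base adds 2°C (A/T) or 4°C (G/C), so Tm is non-decreasing in n; n = 28 is the first length to reach 89°C.

n = 28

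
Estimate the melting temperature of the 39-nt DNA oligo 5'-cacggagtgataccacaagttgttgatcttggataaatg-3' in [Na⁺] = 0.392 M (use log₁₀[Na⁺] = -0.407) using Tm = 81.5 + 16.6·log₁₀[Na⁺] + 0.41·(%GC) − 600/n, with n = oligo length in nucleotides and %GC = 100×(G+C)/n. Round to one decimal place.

Length n = 39. Base counts: T=11, C=6, G=10, A=12
G+C = 16, so %GC = 16/39 × 100 = 41.026%
Salt term: 16.6 × (-0.407) = -6.756
GC term: 0.41 × 41.026 = 16.821; length term: −600/39 = −15.385
Tm = 81.5 + (-6.756) + 16.821 − 15.385 = 76.18 → 76.2°C

76.2°C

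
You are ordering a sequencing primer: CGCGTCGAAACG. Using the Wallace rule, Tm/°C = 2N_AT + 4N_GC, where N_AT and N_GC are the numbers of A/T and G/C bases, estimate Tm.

40°C

Scanning the sequence gives T=1, G=4, A=3, C=4.
So N_AT = 4 and N_GC = 8.
Tm = 2×4 + 4×8 = 40°C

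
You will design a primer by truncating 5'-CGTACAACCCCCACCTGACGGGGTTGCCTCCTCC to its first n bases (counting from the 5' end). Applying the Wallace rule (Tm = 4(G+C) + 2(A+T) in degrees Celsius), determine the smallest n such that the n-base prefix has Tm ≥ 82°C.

n = 25

First 24 bases: CGTACAACCCCCACCTGACGGGGT → Tm = 80°C (< 82°C)
First 25 bases: CGTACAACCCCCACCTGACGGGGTT → Tm = 82°C (≥ 82°C)
Since every base adds ≥2°C, Tm only increases with n, so the threshold is first crossed at n = 25.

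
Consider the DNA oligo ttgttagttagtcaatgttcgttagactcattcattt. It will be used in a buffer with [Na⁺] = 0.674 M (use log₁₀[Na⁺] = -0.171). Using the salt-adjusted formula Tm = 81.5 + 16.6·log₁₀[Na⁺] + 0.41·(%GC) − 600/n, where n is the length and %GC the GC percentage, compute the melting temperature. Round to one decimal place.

74.6°C

Length n = 37. Scanning the sequence gives G=6, A=8, T=18, C=5.
G+C = 11, so %GC = 11/37 × 100 = 29.73%
Salt term: 16.6 × (-0.171) = -2.839
GC term: 0.41 × 29.73 = 12.189; length term: −600/37 = −16.216
Tm = 81.5 + (-2.839) + 12.189 − 16.216 = 74.634 → 74.6°C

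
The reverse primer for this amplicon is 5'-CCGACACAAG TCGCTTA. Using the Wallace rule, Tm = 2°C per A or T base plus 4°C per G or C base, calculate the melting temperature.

52°C

Counting bases: T=3, C=6, G=3, A=5
A+T = 8, G+C = 9
Tm = 4·9 + 2·8 = 36 + 16 = 52°C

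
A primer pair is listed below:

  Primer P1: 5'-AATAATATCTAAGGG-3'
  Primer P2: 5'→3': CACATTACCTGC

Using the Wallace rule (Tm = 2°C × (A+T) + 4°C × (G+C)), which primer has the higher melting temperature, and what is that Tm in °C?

Primer P1: A+T=11, G+C=4 → Tm = 2(11)+4(4) = 38°C
Primer P2: A+T=6, G+C=6 → Tm = 2(6)+4(6) = 36°C
38°C vs 36°C → primer P1 is higher.

Primer P1, 38°C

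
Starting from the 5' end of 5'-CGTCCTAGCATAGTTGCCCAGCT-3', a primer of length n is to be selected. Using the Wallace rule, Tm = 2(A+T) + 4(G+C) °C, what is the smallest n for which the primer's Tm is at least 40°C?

n = 13

First 12 bases: CGTCCTAGCATA → Tm = 36°C (< 40°C)
First 13 bases: CGTCCTAGCATAG → Tm = 40°C (≥ 40°C)
Each additional base adds 2°C (A/T) or 4°C (G/C), so Tm is non-decreasing in n; n = 13 is the first length to reach 40°C.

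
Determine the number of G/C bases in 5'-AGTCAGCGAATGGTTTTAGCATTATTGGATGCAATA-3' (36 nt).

13

Counting bases: T=12, A=11, C=4, G=9
Total G or C: 9 + 4 = 13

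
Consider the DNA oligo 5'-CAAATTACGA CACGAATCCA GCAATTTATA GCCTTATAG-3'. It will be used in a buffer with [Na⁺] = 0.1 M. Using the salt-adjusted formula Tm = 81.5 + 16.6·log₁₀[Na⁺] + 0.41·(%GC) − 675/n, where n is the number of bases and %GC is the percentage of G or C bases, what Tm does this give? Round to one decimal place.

62.3°C

Length n = 39. Counting bases: T=10, A=15, G=5, C=9
G+C = 14, so %GC = 14/39 × 100 = 35.897%
Salt term: 16.6 × (-1) = -16.6
GC term: 0.41 × 35.897 = 14.718; length term: −675/39 = −17.308
Tm = 81.5 + (-16.6) + 14.718 − 17.308 = 62.31 → 62.3°C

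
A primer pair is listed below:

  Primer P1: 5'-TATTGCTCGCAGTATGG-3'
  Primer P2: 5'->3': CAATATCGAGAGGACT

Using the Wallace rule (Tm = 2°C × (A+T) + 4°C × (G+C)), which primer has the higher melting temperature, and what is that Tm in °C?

Primer P1, 50°C

Primer P1: A+T=9, G+C=8 → Tm = 2(9)+4(8) = 50°C
Primer P2: A+T=9, G+C=7 → Tm = 2(9)+4(7) = 46°C
50°C vs 46°C → primer P1 is higher.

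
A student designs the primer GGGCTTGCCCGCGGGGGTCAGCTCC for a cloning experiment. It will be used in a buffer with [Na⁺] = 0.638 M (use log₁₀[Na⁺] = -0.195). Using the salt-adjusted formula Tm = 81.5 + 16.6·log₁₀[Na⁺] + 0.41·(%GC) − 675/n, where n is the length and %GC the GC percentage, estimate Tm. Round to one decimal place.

84.1°C

Length n = 25. Base counts: T=4, A=1, G=11, C=9
G+C = 20, so %GC = 20/25 × 100 = 80%
Salt term: 16.6 × (-0.195) = -3.237
GC term: 0.41 × 80 = 32.8; length term: −675/25 = −27
Tm = 81.5 + (-3.237) + 32.8 − 27 = 84.063 → 84.1°C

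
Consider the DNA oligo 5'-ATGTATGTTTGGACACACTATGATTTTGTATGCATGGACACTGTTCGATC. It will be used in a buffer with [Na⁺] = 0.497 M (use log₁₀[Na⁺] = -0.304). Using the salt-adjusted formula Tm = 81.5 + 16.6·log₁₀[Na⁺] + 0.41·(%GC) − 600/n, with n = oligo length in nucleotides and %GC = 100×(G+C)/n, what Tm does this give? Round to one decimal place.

Length n = 50. Scanning the sequence gives T=19, A=12, G=11, C=8.
G+C = 19, so %GC = 19/50 × 100 = 38%
Salt term: 16.6 × (-0.304) = -5.046
GC term: 0.41 × 38 = 15.58; length term: −600/50 = −12
Tm = 81.5 + (-5.046) + 15.58 − 12 = 80.034 → 80.0°C

80.0°C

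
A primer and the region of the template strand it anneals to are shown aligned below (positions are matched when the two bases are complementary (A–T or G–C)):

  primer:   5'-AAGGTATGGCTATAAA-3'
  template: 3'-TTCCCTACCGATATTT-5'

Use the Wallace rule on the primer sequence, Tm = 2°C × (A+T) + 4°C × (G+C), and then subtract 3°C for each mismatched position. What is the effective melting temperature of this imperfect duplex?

Primer base counts: A=7, T=4, G=4, C=1 → A+T=11, G+C=5
Perfect-match Tm = 2(11) + 4(5) = 22 + 20 = 42°C
Mismatches (positions where the bases are not complementary): 1 (at position 5)
Effective Tm = 42 − 1×3 = 42 − 3 = 39°C

39°C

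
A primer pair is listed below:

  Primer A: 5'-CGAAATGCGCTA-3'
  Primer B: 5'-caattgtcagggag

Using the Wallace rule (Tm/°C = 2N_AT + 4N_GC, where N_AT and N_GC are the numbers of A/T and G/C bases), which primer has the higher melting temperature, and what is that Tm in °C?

Primer B, 42°C

Primer A: A+T=6, G+C=6 → Tm = 2(6)+4(6) = 36°C
Primer B: A+T=7, G+C=7 → Tm = 2(7)+4(7) = 42°C
36°C vs 42°C → primer B is higher.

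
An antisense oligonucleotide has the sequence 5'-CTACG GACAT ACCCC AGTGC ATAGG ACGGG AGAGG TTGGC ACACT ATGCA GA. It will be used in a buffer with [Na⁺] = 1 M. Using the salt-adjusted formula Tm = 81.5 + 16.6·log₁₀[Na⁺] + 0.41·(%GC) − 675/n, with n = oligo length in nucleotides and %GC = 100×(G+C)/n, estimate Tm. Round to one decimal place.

Length n = 52. Base counts: C=13, G=16, T=8, A=15
G+C = 29, so %GC = 29/52 × 100 = 55.769%
Salt term: 16.6 × (0) = 0
GC term: 0.41 × 55.769 = 22.865; length term: −675/52 = −12.981
Tm = 81.5 + (0) + 22.865 − 12.981 = 91.384 → 91.4°C

91.4°C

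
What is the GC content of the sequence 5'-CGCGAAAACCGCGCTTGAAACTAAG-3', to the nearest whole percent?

52%

Scanning the sequence gives T=3, G=6, C=7, A=9.
G+C = 6 + 7 = 13 out of 25 bases
%GC = 13/25 × 100 = 52% ≈ 52%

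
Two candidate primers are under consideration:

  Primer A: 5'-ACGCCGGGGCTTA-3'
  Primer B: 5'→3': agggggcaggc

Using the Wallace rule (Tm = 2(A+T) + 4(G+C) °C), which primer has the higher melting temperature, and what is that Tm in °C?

Primer A: A+T=4, G+C=9 → Tm = 2(4)+4(9) = 44°C
Primer B: A+T=2, G+C=9 → Tm = 2(2)+4(9) = 40°C
44°C vs 40°C → primer A is higher.

Primer A, 44°C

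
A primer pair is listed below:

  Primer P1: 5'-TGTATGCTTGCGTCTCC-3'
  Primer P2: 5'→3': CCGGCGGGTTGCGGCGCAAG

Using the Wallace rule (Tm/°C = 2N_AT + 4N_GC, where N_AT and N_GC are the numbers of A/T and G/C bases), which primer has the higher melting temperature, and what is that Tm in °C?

Primer P2, 72°C

Primer P1: A+T=8, G+C=9 → Tm = 2(8)+4(9) = 52°C
Primer P2: A+T=4, G+C=16 → Tm = 2(4)+4(16) = 72°C
52°C vs 72°C → primer P2 is higher.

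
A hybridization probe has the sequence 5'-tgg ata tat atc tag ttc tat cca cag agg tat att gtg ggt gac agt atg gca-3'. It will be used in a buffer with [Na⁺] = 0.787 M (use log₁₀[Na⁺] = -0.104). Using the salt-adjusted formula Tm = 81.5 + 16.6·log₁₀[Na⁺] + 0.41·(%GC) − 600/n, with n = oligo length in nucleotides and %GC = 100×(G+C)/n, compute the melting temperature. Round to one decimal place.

Length n = 54. Scanning the sequence gives T=18, G=14, C=7, A=15.
G+C = 21, so %GC = 21/54 × 100 = 38.889%
Salt term: 16.6 × (-0.104) = -1.726
GC term: 0.41 × 38.889 = 15.944; length term: −600/54 = −11.111
Tm = 81.5 + (-1.726) + 15.944 − 11.111 = 84.607 → 84.6°C

84.6°C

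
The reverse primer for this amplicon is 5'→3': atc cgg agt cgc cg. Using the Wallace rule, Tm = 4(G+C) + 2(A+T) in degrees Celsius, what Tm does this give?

A=2, T=2, G=5, C=5
A+T = 4, G+C = 10
Tm = 2×4 + 4×10 = 48°C

48°C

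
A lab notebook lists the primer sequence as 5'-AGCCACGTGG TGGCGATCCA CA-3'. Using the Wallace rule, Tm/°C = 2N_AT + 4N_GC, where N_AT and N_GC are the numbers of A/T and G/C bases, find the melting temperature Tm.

72°C

Base counts: A=5, T=3, G=7, C=7
So N_AT = 8 and N_GC = 14.
Tm = 2×8 + 4×14 = 72°C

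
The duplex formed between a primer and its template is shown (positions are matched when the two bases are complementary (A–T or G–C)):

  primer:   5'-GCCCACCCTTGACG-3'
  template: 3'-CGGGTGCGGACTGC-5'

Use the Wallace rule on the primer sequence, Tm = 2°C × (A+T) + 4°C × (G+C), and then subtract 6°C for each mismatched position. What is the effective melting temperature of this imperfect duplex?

36°C

Primer base counts: A=2, T=2, G=3, C=7 → A+T=4, G+C=10
Perfect-match Tm = 2(4) + 4(10) = 8 + 40 = 48°C
Mismatches (positions where the bases are not complementary): 2 (at positions 7, 9)
Effective Tm = 48 − 2×6 = 48 − 12 = 36°C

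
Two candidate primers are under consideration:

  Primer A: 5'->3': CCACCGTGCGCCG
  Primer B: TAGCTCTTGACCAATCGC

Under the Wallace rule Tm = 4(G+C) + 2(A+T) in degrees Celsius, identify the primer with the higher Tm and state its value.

Primer A: A+T=2, G+C=11 → Tm = 2(2)+4(11) = 48°C
Primer B: A+T=9, G+C=9 → Tm = 2(9)+4(9) = 54°C
48°C vs 54°C → primer B is higher.

Primer B, 54°C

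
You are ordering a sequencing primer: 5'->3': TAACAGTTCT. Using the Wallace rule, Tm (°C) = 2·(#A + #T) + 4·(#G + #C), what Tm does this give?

26°C

Scanning the sequence gives T=4, A=3, G=1, C=2.
A+T = 7, G+C = 3
Tm = 2×7 + 4×3 = 26°C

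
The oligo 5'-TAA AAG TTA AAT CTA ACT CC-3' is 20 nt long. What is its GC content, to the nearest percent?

Counting bases: A=9, T=6, G=1, C=4
G+C = 1 + 4 = 5 out of 20 bases
%GC = 5/20 × 100 = 25% ≈ 25%

25%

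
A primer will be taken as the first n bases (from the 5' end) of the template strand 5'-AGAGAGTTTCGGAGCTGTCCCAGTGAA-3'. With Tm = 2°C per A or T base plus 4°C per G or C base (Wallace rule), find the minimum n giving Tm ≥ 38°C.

First 12 bases: AGAGAGTTTCGG → Tm = 36°C (< 38°C)
First 13 bases: AGAGAGTTTCGGA → Tm = 38°C (≥ 38°C)
Each additional base adds 2°C (A/T) or 4°C (G/C), so Tm is non-decreasing in n; n = 13 is the first length to reach 38°C.

n = 13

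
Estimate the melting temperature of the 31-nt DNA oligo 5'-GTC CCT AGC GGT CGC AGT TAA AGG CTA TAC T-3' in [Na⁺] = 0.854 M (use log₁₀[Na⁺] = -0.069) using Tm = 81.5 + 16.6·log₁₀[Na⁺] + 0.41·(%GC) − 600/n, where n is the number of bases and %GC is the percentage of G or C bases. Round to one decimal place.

82.2°C

Length n = 31. Scanning the sequence gives G=8, C=8, T=8, A=7.
G+C = 16, so %GC = 16/31 × 100 = 51.613%
Salt term: 16.6 × (-0.069) = -1.145
GC term: 0.41 × 51.613 = 21.161; length term: −600/31 = −19.355
Tm = 81.5 + (-1.145) + 21.161 − 19.355 = 82.161 → 82.2°C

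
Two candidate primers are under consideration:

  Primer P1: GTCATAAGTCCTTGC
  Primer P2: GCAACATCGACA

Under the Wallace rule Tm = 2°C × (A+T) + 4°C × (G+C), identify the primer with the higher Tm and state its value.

Primer P1: A+T=8, G+C=7 → Tm = 2(8)+4(7) = 44°C
Primer P2: A+T=6, G+C=6 → Tm = 2(6)+4(6) = 36°C
44°C vs 36°C → primer P1 is higher.

Primer P1, 44°C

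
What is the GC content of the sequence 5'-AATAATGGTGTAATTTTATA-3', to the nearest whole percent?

Scanning the sequence gives T=9, G=3, A=8, C=0.
G+C = 3 + 0 = 3 out of 20 bases
%GC = 3/20 × 100 = 15% ≈ 15%

15%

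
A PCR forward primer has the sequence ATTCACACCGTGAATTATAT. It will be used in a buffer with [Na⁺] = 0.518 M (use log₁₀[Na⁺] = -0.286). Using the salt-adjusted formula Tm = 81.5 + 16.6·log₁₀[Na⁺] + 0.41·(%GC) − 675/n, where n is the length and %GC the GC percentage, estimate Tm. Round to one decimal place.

55.3°C

Length n = 20. Base counts: C=4, T=7, A=7, G=2
G+C = 6, so %GC = 6/20 × 100 = 30%
Salt term: 16.6 × (-0.286) = -4.748
GC term: 0.41 × 30 = 12.3; length term: −675/20 = −33.75
Tm = 81.5 + (-4.748) + 12.3 − 33.75 = 55.302 → 55.3°C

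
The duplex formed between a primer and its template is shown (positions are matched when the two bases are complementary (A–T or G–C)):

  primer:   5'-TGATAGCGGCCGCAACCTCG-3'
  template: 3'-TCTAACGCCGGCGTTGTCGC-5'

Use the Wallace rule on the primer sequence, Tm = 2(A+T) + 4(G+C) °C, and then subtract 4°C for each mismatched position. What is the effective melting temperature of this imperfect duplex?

Primer base counts: A=4, T=3, G=6, C=7 → A+T=7, G+C=13
Perfect-match Tm = 2(7) + 4(13) = 14 + 52 = 66°C
Mismatches (positions where the bases are not complementary): 4 (at positions 1, 5, 17, 18)
Effective Tm = 66 − 4×4 = 66 − 16 = 50°C

50°C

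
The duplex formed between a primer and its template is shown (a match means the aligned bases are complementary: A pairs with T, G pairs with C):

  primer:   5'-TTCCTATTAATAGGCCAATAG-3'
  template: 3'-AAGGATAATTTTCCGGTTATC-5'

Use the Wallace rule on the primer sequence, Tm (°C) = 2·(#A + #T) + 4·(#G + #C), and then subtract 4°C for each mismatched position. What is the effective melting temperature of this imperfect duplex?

52°C

Primer base counts: A=7, T=7, G=3, C=4 → A+T=14, G+C=7
Perfect-match Tm = 2(14) + 4(7) = 28 + 28 = 56°C
Mismatches (positions where the bases are not complementary): 1 (at position 11)
Effective Tm = 56 − 1×4 = 56 − 4 = 52°C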